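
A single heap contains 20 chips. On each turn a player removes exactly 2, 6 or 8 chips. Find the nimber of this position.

1

Compute g(0), g(1), … for moves {2, 6, 8}:
k:     0  1  2  3  4  5  6  7  8  9 10 11 12 13 14 15 16 17 18 19 20
g(k):  0  0  1  1  0  0  1  1  2  2  3  3  2  2  0  0  1  1  0  0  1
So g(20) = 1.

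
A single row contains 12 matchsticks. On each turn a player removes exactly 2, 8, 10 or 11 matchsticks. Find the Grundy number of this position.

Grundy values for subtraction set {2, 8, 10, 11}:
g(0) = mex{} = 0
g(1) = mex{} = 0
g(2) = mex{0} = 1
g(3) = mex{0} = 1
g(4) = mex{1} = 0
g(5) = mex{1} = 0
g(6) = mex{0} = 1
g(7) = mex{0} = 1
g(8) = mex{0,1} = 2
g(9) = mex{0,1} = 2
g(10) = mex{0,1,2} = 3
g(11) = mex{0,1,2} = 3
g(12) = mex{0,1,3} = 2
So g(12) = 2.

2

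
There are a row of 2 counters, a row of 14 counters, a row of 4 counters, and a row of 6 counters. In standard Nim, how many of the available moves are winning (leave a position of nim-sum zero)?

1

Compute the nim-sum pairwise:
2 XOR 14 = 12
12 XOR 4 = 8
8 XOR 6 = 14
The overall nim-sum is X = 14. A row of size p has a winning move iff p XOR X < p (reduce it to p XOR X).
  2: 2 XOR 14 = 12 ≥ 2 — no move.
  14: 14 XOR 14 = 0 < 14 — winning move (to 0).
  4: 4 XOR 14 = 10 ≥ 4 — no move.
  6: 6 XOR 14 = 8 ≥ 6 — no move.
That gives 1 winning move.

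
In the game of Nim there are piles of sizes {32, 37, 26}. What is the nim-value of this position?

31

Compute the nim-sum pairwise:
32 XOR 37 = 5
5 XOR 26 = 31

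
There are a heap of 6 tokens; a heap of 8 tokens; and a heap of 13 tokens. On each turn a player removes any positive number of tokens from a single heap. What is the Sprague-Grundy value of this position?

Compute the nim-sum pairwise:
6 ⊕ 8 = 14
14 ⊕ 13 = 3

3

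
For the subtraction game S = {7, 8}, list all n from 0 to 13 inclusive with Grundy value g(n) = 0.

0, 1, 2, 3, 4, 5, 6

Grundy values for subtraction set {7, 8}:
k:     0  1  2  3  4  5  6  7  8  9 10 11 12 13
g(k):  0  0  0  0  0  0  0  1  1  1  1  1  1  1
The P-positions (g = 0) in 0..13 are 0, 1, 2, 3, 4, 5, 6.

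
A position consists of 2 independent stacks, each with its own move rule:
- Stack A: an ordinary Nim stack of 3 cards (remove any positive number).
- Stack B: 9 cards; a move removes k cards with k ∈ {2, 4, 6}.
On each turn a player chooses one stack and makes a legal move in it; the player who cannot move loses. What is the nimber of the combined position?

Stack A is a plain Nim stack of size 3, so its Grundy value is 3.
For stack B, compute g(0), g(1), … with moves {2, 4, 6}:
g(0) = mex{} = 0
g(1) = mex{} = 0
g(2) = mex{0} = 1
g(3) = mex{0} = 1
g(4) = mex{0,1} = 2
g(5) = mex{0,1} = 2
g(6) = mex{0,1,2} = 3
g(7) = mex{0,1,2} = 3
g(8) = mex{1,2,3} = 0
g(9) = mex{1,2,3} = 0
So g(9) = 0.
The value of a disjunctive sum is the nim-sum of the parts.
Combined value = 3 ⊕ 0 = 3.

3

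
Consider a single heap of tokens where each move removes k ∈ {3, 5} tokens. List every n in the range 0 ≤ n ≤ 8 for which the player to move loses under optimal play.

Build the Grundy sequence with g(k) = mex{g(k−s) : s ∈ {3, 5}, s ≤ k}:
g(0) = mex{} = 0
g(1) = mex{} = 0
g(2) = mex{} = 0
g(3) = mex{0} = 1
g(4) = mex{0} = 1
g(5) = mex{0} = 1
g(6) = mex{0,1} = 2
g(7) = mex{0,1} = 2
g(8) = mex{1} = 0
The P-positions (g = 0) in 0..8 are 0, 1, 2, 8.

0, 1, 2, 8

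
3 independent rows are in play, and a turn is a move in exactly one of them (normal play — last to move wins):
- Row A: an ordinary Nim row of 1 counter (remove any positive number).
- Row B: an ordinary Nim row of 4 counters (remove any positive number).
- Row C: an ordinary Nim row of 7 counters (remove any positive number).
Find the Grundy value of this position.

2

Row A is a plain Nim row of size 1, so its Grundy value is 1.
Row B is a plain Nim row of size 4, so its Grundy value is 4.
Row C is a plain Nim row of size 7, so its Grundy value is 7.
By the Sprague-Grundy theorem, the Grundy value of a sum of independent games is the XOR of the component values.
Combined value = 1 XOR 4 XOR 7 = 2.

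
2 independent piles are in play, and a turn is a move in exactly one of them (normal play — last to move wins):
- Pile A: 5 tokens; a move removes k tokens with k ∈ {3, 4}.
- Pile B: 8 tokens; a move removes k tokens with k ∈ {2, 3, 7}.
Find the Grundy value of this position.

0

For pile A, compute g(0), g(1), … with moves {3, 4}:
k:     0  1  2  3  4  5
g(k):  0  0  0  1  1  1
So g(5) = 1.
Build the Grundy sequence for pile B with g(k) = mex{g(k−s) : s ∈ {2, 3, 7}, s ≤ k}:
g(0) = mex{} = 0
g(1) = mex{} = 0
g(2) = mex{0} = 1
g(3) = mex{0} = 1
g(4) = mex{0,1} = 2
g(5) = mex{1} = 0
g(6) = mex{1,2} = 0
g(7) = mex{0,2} = 1
g(8) = mex{0} = 1
So g(8) = 1.
The value of a disjunctive sum is the nim-sum of the parts.
Combined value = 1 ⊕ 1 = 0.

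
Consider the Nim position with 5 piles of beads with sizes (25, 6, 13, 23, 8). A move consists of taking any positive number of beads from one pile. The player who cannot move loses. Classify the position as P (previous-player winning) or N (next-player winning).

N-position

Nim-sum: 25 XOR 6 XOR 13 XOR 23 XOR 8 = 13.
The nim-sum is 13 ≠ 0, so this is an N-position: the player to move can win.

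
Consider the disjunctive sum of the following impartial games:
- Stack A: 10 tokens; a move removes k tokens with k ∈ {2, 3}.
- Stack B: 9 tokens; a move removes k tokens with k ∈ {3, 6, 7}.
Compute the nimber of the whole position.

For stack A, compute g(0), g(1), … with moves {2, 3}:
g(0) = mex{} = 0
g(1) = mex{} = 0
g(2) = mex{0} = 1
g(3) = mex{0} = 1
g(4) = mex{0,1} = 2
g(5) = mex{1} = 0
g(6) = mex{1,2} = 0
g(7) = mex{0,2} = 1
g(8) = mex{0} = 1
g(9) = mex{0,1} = 2
g(10) = mex{1} = 0
So g(10) = 0.
Build the Grundy sequence for stack B with g(k) = mex{g(k−s) : s ∈ {3, 6, 7}, s ≤ k}:
k:     0  1  2  3  4  5  6  7  8  9
g(k):  0  0  0  1  1  1  2  2  2  3
So g(9) = 3.
By the Sprague-Grundy theorem, the Grundy value of a sum of independent games is the XOR of the component values.
Combined value = 0 XOR 3 = 3.

3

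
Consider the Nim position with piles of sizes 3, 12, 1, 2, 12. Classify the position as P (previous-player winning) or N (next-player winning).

Compute the nim-sum pairwise:
3 ^ 12 = 15
15 ^ 1 = 14
14 ^ 2 = 12
12 ^ 12 = 0
The nim-sum is 0, so this is a P-position: the player to move is in a losing position under optimal play.

P-position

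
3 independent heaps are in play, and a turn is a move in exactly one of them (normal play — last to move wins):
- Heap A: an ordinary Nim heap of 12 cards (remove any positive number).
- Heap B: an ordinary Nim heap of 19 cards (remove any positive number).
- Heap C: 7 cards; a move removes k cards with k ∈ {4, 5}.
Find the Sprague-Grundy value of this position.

Heap A is a plain Nim heap of size 12, so its Grundy value is 12.
Heap B is a plain Nim heap of size 19, so its Grundy value is 19.
For heap C, compute g(0), g(1), … with moves {4, 5}:
k:     0  1  2  3  4  5  6  7
g(k):  0  0  0  0  1  1  1  1
So g(7) = 1.
The value of a disjunctive sum is the nim-sum of the parts.
Combined value = 12 ⊕ 19 ⊕ 1 = 30.

30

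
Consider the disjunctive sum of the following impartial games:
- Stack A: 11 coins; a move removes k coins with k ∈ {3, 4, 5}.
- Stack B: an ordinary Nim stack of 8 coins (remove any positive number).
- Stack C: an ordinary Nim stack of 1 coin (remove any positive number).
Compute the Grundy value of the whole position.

8

Build the Grundy sequence for stack A with g(k) = mex{g(k−s) : s ∈ {3, 4, 5}, s ≤ k}:
k:     0  1  2  3  4  5  6  7  8  9 10 11
g(k):  0  0  0  1  1  1  2  2  0  0  0  1
So g(11) = 1.
Stack B is a plain Nim stack of size 8, so its Grundy value is 8.
Stack C is a plain Nim stack of size 1, so its Grundy value is 1.
By the Sprague-Grundy theorem, the Grundy value of a sum of independent games is the XOR of the component values.
Combined value = 1 XOR 8 XOR 1 = 8.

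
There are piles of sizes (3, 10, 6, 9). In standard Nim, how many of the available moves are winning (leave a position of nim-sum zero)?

1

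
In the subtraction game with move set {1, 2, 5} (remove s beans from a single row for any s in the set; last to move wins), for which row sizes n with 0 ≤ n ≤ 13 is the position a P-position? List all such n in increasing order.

0, 3, 6, 9, 12

Compute g(0), g(1), … for moves {1, 2, 5}:
g(0) = mex{} = 0
g(1) = mex{0} = 1
g(2) = mex{0,1} = 2
g(3) = mex{1,2} = 0
g(4) = mex{0,2} = 1
g(5) = mex{0,1} = 2
g(6) = mex{1,2} = 0
g(7) = mex{0,2} = 1
g(8) = mex{0,1} = 2
g(9) = mex{1,2} = 0
g(10) = mex{0,2} = 1
g(11) = mex{0,1} = 2
g(12) = mex{1,2} = 0
g(13) = mex{0,2} = 1
The P-positions (g = 0) in 0..13 are 0, 3, 6, 9, 12.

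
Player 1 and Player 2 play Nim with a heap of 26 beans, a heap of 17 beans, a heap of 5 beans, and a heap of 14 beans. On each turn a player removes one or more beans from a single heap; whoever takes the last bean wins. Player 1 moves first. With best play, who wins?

Compute the nim-sum pairwise:
26 XOR 17 = 11
11 XOR 5 = 14
14 XOR 14 = 0
The nim-sum is 0, so this is a P-position: the player to move is in a losing position under optimal play; Player 1 is about to move from it and so loses — Player 2 wins.

Player 2 wins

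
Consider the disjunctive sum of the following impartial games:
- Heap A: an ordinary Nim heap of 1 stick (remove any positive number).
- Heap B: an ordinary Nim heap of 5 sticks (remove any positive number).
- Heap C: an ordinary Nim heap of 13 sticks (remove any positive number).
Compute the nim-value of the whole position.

Heap A is a plain Nim heap of size 1, so its Grundy value is 1.
Heap B is a plain Nim heap of size 5, so its Grundy value is 5.
Heap C is a plain Nim heap of size 13, so its Grundy value is 13.
By the Sprague-Grundy theorem, the Grundy value of a sum of independent games is the XOR of the component values.
Combined value = 1 XOR 5 XOR 13 = 9.

9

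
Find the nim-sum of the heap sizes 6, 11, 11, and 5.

3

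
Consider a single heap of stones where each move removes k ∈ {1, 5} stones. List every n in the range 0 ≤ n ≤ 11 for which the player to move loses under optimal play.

Grundy values for subtraction set {1, 5}:
k:     0  1  2  3  4  5  6  7  8  9 10 11
g(k):  0  1  0  1  0  1  0  1  0  1  0  1
The P-positions (g = 0) in 0..11 are 0, 2, 4, 6, 8, 10.

0, 2, 4, 6, 8, 10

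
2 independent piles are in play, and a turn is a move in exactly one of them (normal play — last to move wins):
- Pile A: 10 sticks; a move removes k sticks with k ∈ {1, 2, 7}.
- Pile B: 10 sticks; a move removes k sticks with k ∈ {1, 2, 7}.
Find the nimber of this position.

0

For pile A, compute g(0), g(1), … with moves {1, 2, 7}:
k:     0  1  2  3  4  5  6  7  8  9 10
g(k):  0  1  2  0  1  2  0  1  2  0  1
So g(10) = 1.
Build the Grundy sequence for pile B with g(k) = mex{g(k−s) : s ∈ {1, 2, 7}, s ≤ k}:
g(0) = mex{} = 0
g(1) = mex{0} = 1
g(2) = mex{0,1} = 2
g(3) = mex{1,2} = 0
g(4) = mex{0,2} = 1
g(5) = mex{0,1} = 2
g(6) = mex{1,2} = 0
g(7) = mex{0,2} = 1
g(8) = mex{0,1} = 2
g(9) = mex{1,2} = 0
g(10) = mex{0,2} = 1
So g(10) = 1.
The value of a disjunctive sum is the nim-sum of the parts.
Combined value = 1 ⊕ 1 = 0.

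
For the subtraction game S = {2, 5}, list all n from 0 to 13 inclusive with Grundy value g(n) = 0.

0, 1, 4, 7, 8, 11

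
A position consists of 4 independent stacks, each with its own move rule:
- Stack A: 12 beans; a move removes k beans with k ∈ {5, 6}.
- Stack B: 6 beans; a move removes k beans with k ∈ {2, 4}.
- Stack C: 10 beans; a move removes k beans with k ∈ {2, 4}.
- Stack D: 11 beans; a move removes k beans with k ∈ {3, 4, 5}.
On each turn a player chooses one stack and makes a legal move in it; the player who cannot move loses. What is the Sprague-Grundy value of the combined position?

Grundy values for stack A (subtraction set {5, 6}):
g(0) = mex{} = 0
g(1) = mex{} = 0
g(2) = mex{} = 0
g(3) = mex{} = 0
g(4) = mex{} = 0
g(5) = mex{0} = 1
g(6) = mex{0} = 1
g(7) = mex{0} = 1
g(8) = mex{0} = 1
g(9) = mex{0} = 1
g(10) = mex{0,1} = 2
g(11) = mex{1} = 0
g(12) = mex{1} = 0
So g(12) = 0.
Build the Grundy sequence for stack B with g(k) = mex{g(k−s) : s ∈ {2, 4}, s ≤ k}:
k:     0  1  2  3  4  5  6
g(k):  0  0  1  1  2  2  0
So g(6) = 0.
Build the Grundy sequence for stack C with g(k) = mex{g(k−s) : s ∈ {2, 4}, s ≤ k}:
k:     0  1  2  3  4  5  6  7  8  9 10
g(k):  0  0  1  1  2  2  0  0  1  1  2
So g(10) = 2.
Build the Grundy sequence for stack D with g(k) = mex{g(k−s) : s ∈ {3, 4, 5}, s ≤ k}:
g(0) = mex{} = 0
g(1) = mex{} = 0
g(2) = mex{} = 0
g(3) = mex{0} = 1
g(4) = mex{0} = 1
g(5) = mex{0} = 1
g(6) = mex{0,1} = 2
g(7) = mex{0,1} = 2
g(8) = mex{1} = 0
g(9) = mex{1,2} = 0
g(10) = mex{1,2} = 0
g(11) = mex{0,2} = 1
So g(11) = 1.
By the Sprague-Grundy theorem, the Grundy value of a sum of independent games is the XOR of the component values.
Combined value = 0 XOR 0 XOR 2 XOR 1 = 3.

3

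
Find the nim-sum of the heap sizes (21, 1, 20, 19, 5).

22

Compute the nim-sum pairwise:
21 ^ 1 = 20
20 ^ 20 = 0
0 ^ 19 = 19
19 ^ 5 = 22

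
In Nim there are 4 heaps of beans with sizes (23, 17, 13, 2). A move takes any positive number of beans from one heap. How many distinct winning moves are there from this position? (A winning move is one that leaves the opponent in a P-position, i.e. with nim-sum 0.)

1

Compute the nim-sum pairwise:
23 ⊕ 17 = 6
6 ⊕ 13 = 11
11 ⊕ 2 = 9
The overall nim-sum is X = 9. A heap of size p has a winning move iff p XOR X < p (reduce it to p XOR X).
  23: 23 XOR 9 = 30 ≥ 23 — no move.
  17: 17 XOR 9 = 24 ≥ 17 — no move.
  13: 13 XOR 9 = 4 < 13 — winning move (to 4).
  2: 2 XOR 9 = 11 ≥ 2 — no move.
That gives 1 winning move.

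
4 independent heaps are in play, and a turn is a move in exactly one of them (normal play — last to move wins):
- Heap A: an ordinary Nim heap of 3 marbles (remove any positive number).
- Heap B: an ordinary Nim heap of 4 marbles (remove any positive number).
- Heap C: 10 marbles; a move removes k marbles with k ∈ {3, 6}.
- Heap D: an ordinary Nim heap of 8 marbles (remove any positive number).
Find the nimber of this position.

Heap A is a plain Nim heap of size 3, so its Grundy value is 3.
Heap B is a plain Nim heap of size 4, so its Grundy value is 4.
Build the Grundy sequence for heap C with g(k) = mex{g(k−s) : s ∈ {3, 6}, s ≤ k}:
k:     0  1  2  3  4  5  6  7  8  9 10
g(k):  0  0  0  1  1  1  2  2  2  0  0
So g(10) = 0.
Heap D is a plain Nim heap of size 8, so its Grundy value is 8.
By the Sprague-Grundy theorem, the Grundy value of a sum of independent games is the XOR of the component values.
Combined value = 3 XOR 4 XOR 0 XOR 8 = 15.

15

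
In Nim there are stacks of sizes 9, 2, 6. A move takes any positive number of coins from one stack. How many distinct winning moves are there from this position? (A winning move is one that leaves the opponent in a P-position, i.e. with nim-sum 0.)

Write each in binary and XOR column by column:
  1001  (9)
  0010  (2)
  0110  (6)
  ----
  1101  (13)
The overall nim-sum is X = 13. A stack of size p has a winning move iff p XOR X < p (reduce it to p XOR X).
  9: 9 XOR 13 = 4 < 9 — winning move (to 4).
  2: 2 XOR 13 = 15 ≥ 2 — no move.
  6: 6 XOR 13 = 11 ≥ 6 — no move.
That gives 1 winning move.

1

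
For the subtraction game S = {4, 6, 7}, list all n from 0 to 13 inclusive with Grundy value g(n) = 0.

Compute g(0), g(1), … for moves {4, 6, 7}:
g(0) = mex{} = 0
g(1) = mex{} = 0
g(2) = mex{} = 0
g(3) = mex{} = 0
g(4) = mex{0} = 1
g(5) = mex{0} = 1
g(6) = mex{0} = 1
g(7) = mex{0} = 1
g(8) = mex{0,1} = 2
g(9) = mex{0,1} = 2
g(10) = mex{0,1} = 2
g(11) = mex{1} = 0
g(12) = mex{1,2} = 0
g(13) = mex{1,2} = 0
The P-positions (g = 0) in 0..13 are 0, 1, 2, 3, 11, 12, 13.

0, 1, 2, 3, 11, 12, 13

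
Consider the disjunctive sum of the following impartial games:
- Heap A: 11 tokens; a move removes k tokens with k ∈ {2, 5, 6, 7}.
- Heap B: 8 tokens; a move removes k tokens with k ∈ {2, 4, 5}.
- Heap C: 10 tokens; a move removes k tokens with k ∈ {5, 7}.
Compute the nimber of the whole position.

1

For heap A, compute g(0), g(1), … with moves {2, 5, 6, 7}:
k:     0  1  2  3  4  5  6  7  8  9 10 11
g(k):  0  0  1  1  0  2  1  3  2  2  3  3
So g(11) = 3.
Grundy values for heap B (subtraction set {2, 4, 5}):
k:     0  1  2  3  4  5  6  7  8
g(k):  0  0  1  1  2  2  3  0  0
So g(8) = 0.
For heap C, compute g(0), g(1), … with moves {5, 7}:
g(0) = mex{} = 0
g(1) = mex{} = 0
g(2) = mex{} = 0
g(3) = mex{} = 0
g(4) = mex{} = 0
g(5) = mex{0} = 1
g(6) = mex{0} = 1
g(7) = mex{0} = 1
g(8) = mex{0} = 1
g(9) = mex{0} = 1
g(10) = mex{0,1} = 2
So g(10) = 2.
By the Sprague-Grundy theorem, the Grundy value of a sum of independent games is the XOR of the component values.
Combined value = 3 XOR 0 XOR 2 = 1.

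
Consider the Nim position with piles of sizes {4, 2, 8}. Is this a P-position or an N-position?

N-position

Write each in binary and XOR column by column:
  0100  (4)
  0010  (2)
  1000  (8)
  ----
  1110  (14)
The nim-sum is 14 ≠ 0, so this is an N-position: the player to move can win.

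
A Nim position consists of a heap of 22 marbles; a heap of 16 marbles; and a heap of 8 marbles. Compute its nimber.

Compute the nim-sum pairwise:
22 ^ 16 = 6
6 ^ 8 = 14

14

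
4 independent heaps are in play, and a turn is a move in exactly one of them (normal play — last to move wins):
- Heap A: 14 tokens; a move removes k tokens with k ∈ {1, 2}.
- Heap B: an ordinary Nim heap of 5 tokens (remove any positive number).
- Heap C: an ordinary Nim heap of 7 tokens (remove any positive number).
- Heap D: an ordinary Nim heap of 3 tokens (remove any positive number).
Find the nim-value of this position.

3

For heap A, compute g(0), g(1), … with moves {1, 2}:
g(0) = mex{} = 0
g(1) = mex{0} = 1
g(2) = mex{0,1} = 2
g(3) = mex{1,2} = 0
g(4) = mex{0,2} = 1
g(5) = mex{0,1} = 2
g(6) = mex{1,2} = 0
g(7) = mex{0,2} = 1
g(8) = mex{0,1} = 2
g(9) = mex{1,2} = 0
g(10) = mex{0,2} = 1
g(11) = mex{0,1} = 2
g(12) = mex{1,2} = 0
g(13) = mex{0,2} = 1
g(14) = mex{0,1} = 2
So g(14) = 2.
Heap B is a plain Nim heap of size 5, so its Grundy value is 5.
Heap C is a plain Nim heap of size 7, so its Grundy value is 7.
Heap D is a plain Nim heap of size 3, so its Grundy value is 3.
By the Sprague-Grundy theorem, the Grundy value of a sum of independent games is the XOR of the component values.
Combined value = 2 XOR 5 XOR 7 XOR 3 = 3.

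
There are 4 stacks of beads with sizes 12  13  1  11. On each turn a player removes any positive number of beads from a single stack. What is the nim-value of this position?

Compute the nim-sum pairwise:
12 XOR 13 = 1
1 XOR 1 = 0
0 XOR 11 = 11

11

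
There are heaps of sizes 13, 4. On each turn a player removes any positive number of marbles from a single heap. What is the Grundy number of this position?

Nim-sum: 13 ⊕ 4 = 9.

9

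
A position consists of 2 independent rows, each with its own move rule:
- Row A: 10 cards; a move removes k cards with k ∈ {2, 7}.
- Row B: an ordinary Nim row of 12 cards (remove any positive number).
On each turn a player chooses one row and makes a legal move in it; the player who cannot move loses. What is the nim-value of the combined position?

Grundy values for row A (subtraction set {2, 7}):
g(0) = mex{} = 0
g(1) = mex{} = 0
g(2) = mex{0} = 1
g(3) = mex{0} = 1
g(4) = mex{1} = 0
g(5) = mex{1} = 0
g(6) = mex{0} = 1
g(7) = mex{0} = 1
g(8) = mex{0,1} = 2
g(9) = mex{1} = 0
g(10) = mex{1,2} = 0
So g(10) = 0.
Row B is a plain Nim row of size 12, so its Grundy value is 12.
The value of a disjunctive sum is the nim-sum of the parts.
Combined value = 0 XOR 12 = 12.

12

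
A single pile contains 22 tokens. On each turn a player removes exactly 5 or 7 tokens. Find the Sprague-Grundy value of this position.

2

Compute g(0), g(1), … for moves {5, 7}:
k:     0  1  2  3  4  5  6  7  8  9 10 11 12 13 14 15 16 17 18 19 20 21 22
g(k):  0  0  0  0  0  1  1  1  1  1  2  2  0  0  0  0  0  1  1  1  1  1  2
So g(22) = 2.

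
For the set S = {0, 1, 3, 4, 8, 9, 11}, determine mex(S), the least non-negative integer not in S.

The values 0, 1 are all present; 2 is the first non-negative integer missing from the set.

2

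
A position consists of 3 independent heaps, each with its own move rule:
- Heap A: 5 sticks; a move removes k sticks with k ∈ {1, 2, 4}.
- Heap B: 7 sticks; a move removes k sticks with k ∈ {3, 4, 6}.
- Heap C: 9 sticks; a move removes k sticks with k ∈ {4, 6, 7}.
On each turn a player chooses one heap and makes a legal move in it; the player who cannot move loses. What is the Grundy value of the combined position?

2

Build the Grundy sequence for heap A with g(k) = mex{g(k−s) : s ∈ {1, 2, 4}, s ≤ k}:
g(0) = mex{} = 0
g(1) = mex{0} = 1
g(2) = mex{0,1} = 2
g(3) = mex{1,2} = 0
g(4) = mex{0,2} = 1
g(5) = mex{0,1} = 2
So g(5) = 2.
Build the Grundy sequence for heap B with g(k) = mex{g(k−s) : s ∈ {3, 4, 6}, s ≤ k}:
g(0) = mex{} = 0
g(1) = mex{} = 0
g(2) = mex{} = 0
g(3) = mex{0} = 1
g(4) = mex{0} = 1
g(5) = mex{0} = 1
g(6) = mex{0,1} = 2
g(7) = mex{0,1} = 2
So g(7) = 2.
For heap C, compute g(0), g(1), … with moves {4, 6, 7}:
k:     0  1  2  3  4  5  6  7  8  9
g(k):  0  0  0  0  1  1  1  1  2  2
So g(9) = 2.
By the Sprague-Grundy theorem, the Grundy value of a sum of independent games is the XOR of the component values.
Combined value = 2 XOR 2 XOR 2 = 2.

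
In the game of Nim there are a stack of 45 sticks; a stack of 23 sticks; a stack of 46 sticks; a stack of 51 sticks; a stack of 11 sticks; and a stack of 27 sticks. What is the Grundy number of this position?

Compute the nim-sum pairwise:
45 ⊕ 23 = 58
58 ⊕ 46 = 20
20 ⊕ 51 = 39
39 ⊕ 11 = 44
44 ⊕ 27 = 55

55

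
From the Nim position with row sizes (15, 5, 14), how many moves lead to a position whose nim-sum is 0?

Nim-sum: 15 ^ 5 ^ 14 = 4.
The overall nim-sum is X = 4. A row of size p has a winning move iff p XOR X < p (reduce it to p XOR X).
  15: 15 XOR 4 = 11 < 15 — winning move (to 11).
  5: 5 XOR 4 = 1 < 5 — winning move (to 1).
  14: 14 XOR 4 = 10 < 14 — winning move (to 10).
That gives 3 winning moves.

3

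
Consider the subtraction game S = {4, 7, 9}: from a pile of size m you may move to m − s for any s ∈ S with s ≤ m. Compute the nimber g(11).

Compute g(0), g(1), … for moves {4, 7, 9}:
g(0) = mex{} = 0
g(1) = mex{} = 0
g(2) = mex{} = 0
g(3) = mex{} = 0
g(4) = mex{0} = 1
g(5) = mex{0} = 1
g(6) = mex{0} = 1
g(7) = mex{0} = 1
g(8) = mex{0,1} = 2
g(9) = mex{0,1} = 2
g(10) = mex{0,1} = 2
g(11) = mex{0,1} = 2
So g(11) = 2.

2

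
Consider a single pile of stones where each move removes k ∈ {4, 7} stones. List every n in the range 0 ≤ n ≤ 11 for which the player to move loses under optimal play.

0, 1, 2, 3, 11

Compute g(0), g(1), … for moves {4, 7}:
g(0) = mex{} = 0
g(1) = mex{} = 0
g(2) = mex{} = 0
g(3) = mex{} = 0
g(4) = mex{0} = 1
g(5) = mex{0} = 1
g(6) = mex{0} = 1
g(7) = mex{0} = 1
g(8) = mex{0,1} = 2
g(9) = mex{0,1} = 2
g(10) = mex{0,1} = 2
g(11) = mex{1} = 0
The P-positions (g = 0) in 0..11 are 0, 1, 2, 3, 11.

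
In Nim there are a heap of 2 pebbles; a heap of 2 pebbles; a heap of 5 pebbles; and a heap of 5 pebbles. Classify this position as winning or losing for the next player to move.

Losing position

Nim-sum: 2 ^ 2 ^ 5 ^ 5 = 0.
The nim-sum is 0, so this is a P-position: the player to move is in a losing position under optimal play.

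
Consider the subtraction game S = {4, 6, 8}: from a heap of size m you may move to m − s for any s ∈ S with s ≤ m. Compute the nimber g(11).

Build the Grundy sequence with g(k) = mex{g(k−s) : s ∈ {4, 6, 8}, s ≤ k}:
g(0) = mex{} = 0
g(1) = mex{} = 0
g(2) = mex{} = 0
g(3) = mex{} = 0
g(4) = mex{0} = 1
g(5) = mex{0} = 1
g(6) = mex{0} = 1
g(7) = mex{0} = 1
g(8) = mex{0,1} = 2
g(9) = mex{0,1} = 2
g(10) = mex{0,1} = 2
g(11) = mex{0,1} = 2
So g(11) = 2.

2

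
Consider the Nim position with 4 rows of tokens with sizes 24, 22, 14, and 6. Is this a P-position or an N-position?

Compute the nim-sum pairwise:
24 ^ 22 = 14
14 ^ 14 = 0
0 ^ 6 = 6
The nim-sum is 6 ≠ 0, so this is an N-position: the player to move can win.

N-position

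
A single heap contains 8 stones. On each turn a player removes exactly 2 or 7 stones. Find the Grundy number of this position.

Grundy values for subtraction set {2, 7}:
g(0) = mex{} = 0
g(1) = mex{} = 0
g(2) = mex{0} = 1
g(3) = mex{0} = 1
g(4) = mex{1} = 0
g(5) = mex{1} = 0
g(6) = mex{0} = 1
g(7) = mex{0} = 1
g(8) = mex{0,1} = 2
So g(8) = 2.

2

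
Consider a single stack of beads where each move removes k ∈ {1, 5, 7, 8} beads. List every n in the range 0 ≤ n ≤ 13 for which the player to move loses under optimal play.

Compute g(0), g(1), … for moves {1, 5, 7, 8}:
g(0) = mex{} = 0
g(1) = mex{0} = 1
g(2) = mex{1} = 0
g(3) = mex{0} = 1
g(4) = mex{1} = 0
g(5) = mex{0} = 1
g(6) = mex{1} = 0
g(7) = mex{0} = 1
g(8) = mex{0,1} = 2
g(9) = mex{0,1,2} = 3
g(10) = mex{0,1,3} = 2
g(11) = mex{0,1,2} = 3
g(12) = mex{0,1,3} = 2
g(13) = mex{0,1,2} = 3
The P-positions (g = 0) in 0..13 are 0, 2, 4, 6.

0, 2, 4, 6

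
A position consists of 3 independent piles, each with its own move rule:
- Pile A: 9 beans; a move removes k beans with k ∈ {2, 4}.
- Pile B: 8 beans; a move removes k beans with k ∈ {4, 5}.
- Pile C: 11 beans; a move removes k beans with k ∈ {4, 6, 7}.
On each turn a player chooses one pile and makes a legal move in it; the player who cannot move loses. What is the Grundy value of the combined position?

Build the Grundy sequence for pile A with g(k) = mex{g(k−s) : s ∈ {2, 4}, s ≤ k}:
g(0) = mex{} = 0
g(1) = mex{} = 0
g(2) = mex{0} = 1
g(3) = mex{0} = 1
g(4) = mex{0,1} = 2
g(5) = mex{0,1} = 2
g(6) = mex{1,2} = 0
g(7) = mex{1,2} = 0
g(8) = mex{0,2} = 1
g(9) = mex{0,2} = 1
So g(9) = 1.
Grundy values for pile B (subtraction set {4, 5}):
k:     0  1  2  3  4  5  6  7  8
g(k):  0  0  0  0  1  1  1  1  2
So g(8) = 2.
Build the Grundy sequence for pile C with g(k) = mex{g(k−s) : s ∈ {4, 6, 7}, s ≤ k}:
k:     0  1  2  3  4  5  6  7  8  9 10 11
g(k):  0  0  0  0  1  1  1  1  2  2  2  0
So g(11) = 0.
The value of a disjunctive sum is the nim-sum of the parts.
Combined value = 1 ⊕ 2 ⊕ 0 = 3.

3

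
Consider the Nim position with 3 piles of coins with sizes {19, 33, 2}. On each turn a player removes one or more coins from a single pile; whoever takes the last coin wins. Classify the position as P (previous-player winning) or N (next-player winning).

Bitwise XOR of the heap sizes:
  010011  (19)
  100001  (33)
  000010  (2)
  ------
  110000  (48)
The nim-sum is 48 ≠ 0, so this is an N-position: the player to move can win.

N-position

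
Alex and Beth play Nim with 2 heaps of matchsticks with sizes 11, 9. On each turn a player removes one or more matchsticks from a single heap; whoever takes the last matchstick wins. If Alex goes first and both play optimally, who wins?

Alex wins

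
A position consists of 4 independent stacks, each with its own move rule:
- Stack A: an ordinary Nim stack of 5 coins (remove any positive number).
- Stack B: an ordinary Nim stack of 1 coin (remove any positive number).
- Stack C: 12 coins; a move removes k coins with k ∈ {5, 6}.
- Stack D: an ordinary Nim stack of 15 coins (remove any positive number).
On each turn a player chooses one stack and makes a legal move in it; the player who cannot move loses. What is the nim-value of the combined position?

11

Stack A is a plain Nim stack of size 5, so its Grundy value is 5.
Stack B is a plain Nim stack of size 1, so its Grundy value is 1.
Build the Grundy sequence for stack C with g(k) = mex{g(k−s) : s ∈ {5, 6}, s ≤ k}:
g(0) = mex{} = 0
g(1) = mex{} = 0
g(2) = mex{} = 0
g(3) = mex{} = 0
g(4) = mex{} = 0
g(5) = mex{0} = 1
g(6) = mex{0} = 1
g(7) = mex{0} = 1
g(8) = mex{0} = 1
g(9) = mex{0} = 1
g(10) = mex{0,1} = 2
g(11) = mex{1} = 0
g(12) = mex{1} = 0
So g(12) = 0.
Stack D is a plain Nim stack of size 15, so its Grundy value is 15.
By the Sprague-Grundy theorem, the Grundy value of a sum of independent games is the XOR of the component values.
Combined value = 5 XOR 1 XOR 0 XOR 15 = 11.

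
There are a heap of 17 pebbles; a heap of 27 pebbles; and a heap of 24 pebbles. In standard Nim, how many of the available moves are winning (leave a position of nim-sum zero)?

3

Nim-sum: 17 ^ 27 ^ 24 = 18.
The overall nim-sum is X = 18. A heap of size p has a winning move iff p XOR X < p (reduce it to p XOR X).
  17: 17 XOR 18 = 3 < 17 — winning move (to 3).
  27: 27 XOR 18 = 9 < 27 — winning move (to 9).
  24: 24 XOR 18 = 10 < 24 — winning move (to 10).
That gives 3 winning moves.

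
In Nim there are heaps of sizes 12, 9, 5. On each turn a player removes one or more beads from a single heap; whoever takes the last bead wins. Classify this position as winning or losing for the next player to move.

Nim-sum: 12 ⊕ 9 ⊕ 5 = 0.
The nim-sum is 0, so this is a P-position: the player to move is in a losing position under optimal play.

Losing position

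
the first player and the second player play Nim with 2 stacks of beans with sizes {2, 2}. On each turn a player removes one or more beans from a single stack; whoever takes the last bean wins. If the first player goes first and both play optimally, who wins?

the second player wins

Compute the nim-sum pairwise:
2 XOR 2 = 0
The nim-sum is 0, so this is a P-position: the player to move is in a losing position under optimal play; the first player is about to move from it and so loses — the second player wins.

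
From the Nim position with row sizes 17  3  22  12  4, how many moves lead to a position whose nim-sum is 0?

Compute the nim-sum pairwise:
17 XOR 3 = 18
18 XOR 22 = 4
4 XOR 12 = 8
8 XOR 4 = 12
The overall nim-sum is X = 12. A row of size p has a winning move iff p XOR X < p (reduce it to p XOR X).
  17: 17 XOR 12 = 29 ≥ 17 — no move.
  3: 3 XOR 12 = 15 ≥ 3 — no move.
  22: 22 XOR 12 = 26 ≥ 22 — no move.
  12: 12 XOR 12 = 0 < 12 — winning move (to 0).
  4: 4 XOR 12 = 8 ≥ 4 — no move.
That gives 1 winning move.

1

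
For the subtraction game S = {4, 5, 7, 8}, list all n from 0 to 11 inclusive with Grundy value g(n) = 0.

0, 1, 2, 3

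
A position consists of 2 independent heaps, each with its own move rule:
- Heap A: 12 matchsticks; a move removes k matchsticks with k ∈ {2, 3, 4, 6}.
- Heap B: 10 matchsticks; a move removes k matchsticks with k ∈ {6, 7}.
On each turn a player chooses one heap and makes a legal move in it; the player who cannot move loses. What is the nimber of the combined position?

3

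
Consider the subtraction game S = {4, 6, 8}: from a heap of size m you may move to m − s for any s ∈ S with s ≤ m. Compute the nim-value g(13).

0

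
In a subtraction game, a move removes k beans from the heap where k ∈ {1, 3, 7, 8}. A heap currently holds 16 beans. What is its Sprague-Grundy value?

1

Grundy values for subtraction set {1, 3, 7, 8}:
k:     0  1  2  3  4  5  6  7  8  9 10 11 12 13 14 15 16
g(k):  0  1  0  1  0  1  0  1  2  3  2  3  2  3  2  0  1
So g(16) = 1.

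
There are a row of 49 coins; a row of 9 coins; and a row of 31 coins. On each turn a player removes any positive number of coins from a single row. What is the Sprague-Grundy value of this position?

Nim-sum: 49 ⊕ 9 ⊕ 31 = 39.

39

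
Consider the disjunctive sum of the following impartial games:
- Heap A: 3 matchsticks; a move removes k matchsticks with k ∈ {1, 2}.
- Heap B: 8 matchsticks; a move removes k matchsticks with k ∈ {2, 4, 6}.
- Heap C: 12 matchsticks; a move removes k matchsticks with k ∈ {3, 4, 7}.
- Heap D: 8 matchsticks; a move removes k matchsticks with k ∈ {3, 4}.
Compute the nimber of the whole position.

Grundy values for heap A (subtraction set {1, 2}):
k:     0  1  2  3
g(k):  0  1  2  0
So g(3) = 0.
Build the Grundy sequence for heap B with g(k) = mex{g(k−s) : s ∈ {2, 4, 6}, s ≤ k}:
k:     0  1  2  3  4  5  6  7  8
g(k):  0  0  1  1  2  2  3  3  0
So g(8) = 0.
For heap C, compute g(0), g(1), … with moves {3, 4, 7}:
k:     0  1  2  3  4  5  6  7  8  9 10 11 12
g(k):  0  0  0  1  1  1  2  2  2  3  0  0  0
So g(12) = 0.
For heap D, compute g(0), g(1), … with moves {3, 4}:
g(0) = mex{} = 0
g(1) = mex{} = 0
g(2) = mex{} = 0
g(3) = mex{0} = 1
g(4) = mex{0} = 1
g(5) = mex{0} = 1
g(6) = mex{0,1} = 2
g(7) = mex{1} = 0
g(8) = mex{1} = 0
So g(8) = 0.
The value of a disjunctive sum is the nim-sum of the parts.
Combined value = 0 ⊕ 0 ⊕ 0 ⊕ 0 = 0.

0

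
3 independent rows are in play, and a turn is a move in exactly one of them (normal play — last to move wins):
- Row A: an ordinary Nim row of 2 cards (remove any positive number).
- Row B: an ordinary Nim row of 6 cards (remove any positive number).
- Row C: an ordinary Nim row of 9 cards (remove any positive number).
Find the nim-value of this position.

Row A is a plain Nim row of size 2, so its Grundy value is 2.
Row B is a plain Nim row of size 6, so its Grundy value is 6.
Row C is a plain Nim row of size 9, so its Grundy value is 9.
The value of a disjunctive sum is the nim-sum of the parts.
Combined value = 2 ⊕ 6 ⊕ 9 = 13.

13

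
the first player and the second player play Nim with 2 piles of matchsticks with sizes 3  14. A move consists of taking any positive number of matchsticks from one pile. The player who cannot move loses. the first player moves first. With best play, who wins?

Compute the nim-sum pairwise:
3 ⊕ 14 = 13
The nim-sum is 13 ≠ 0, so this is an N-position: the player to move can win; the first player has a winning move.

the first player wins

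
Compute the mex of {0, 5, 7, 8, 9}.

1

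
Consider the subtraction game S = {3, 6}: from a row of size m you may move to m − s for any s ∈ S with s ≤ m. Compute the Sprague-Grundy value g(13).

Compute g(0), g(1), … for moves {3, 6}:
g(0) = mex{} = 0
g(1) = mex{} = 0
g(2) = mex{} = 0
g(3) = mex{0} = 1
g(4) = mex{0} = 1
g(5) = mex{0} = 1
g(6) = mex{0,1} = 2
g(7) = mex{0,1} = 2
g(8) = mex{0,1} = 2
g(9) = mex{1,2} = 0
g(10) = mex{1,2} = 0
g(11) = mex{1,2} = 0
g(12) = mex{0,2} = 1
g(13) = mex{0,2} = 1
So g(13) = 1.

1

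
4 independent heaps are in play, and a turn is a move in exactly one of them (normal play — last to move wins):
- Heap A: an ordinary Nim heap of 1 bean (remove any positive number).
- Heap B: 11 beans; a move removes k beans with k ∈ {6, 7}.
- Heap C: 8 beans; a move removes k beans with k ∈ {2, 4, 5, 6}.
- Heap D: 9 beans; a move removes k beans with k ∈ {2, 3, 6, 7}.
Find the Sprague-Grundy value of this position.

Heap A is a plain Nim heap of size 1, so its Grundy value is 1.
Build the Grundy sequence for heap B with g(k) = mex{g(k−s) : s ∈ {6, 7}, s ≤ k}:
k:     0  1  2  3  4  5  6  7  8  9 10 11
g(k):  0  0  0  0  0  0  1  1  1  1  1  1
So g(11) = 1.
Build the Grundy sequence for heap C with g(k) = mex{g(k−s) : s ∈ {2, 4, 5, 6}, s ≤ k}:
g(0) = mex{} = 0
g(1) = mex{} = 0
g(2) = mex{0} = 1
g(3) = mex{0} = 1
g(4) = mex{0,1} = 2
g(5) = mex{0,1} = 2
g(6) = mex{0,1,2} = 3
g(7) = mex{0,1,2} = 3
g(8) = mex{1,2,3} = 0
So g(8) = 0.
Build the Grundy sequence for heap D with g(k) = mex{g(k−s) : s ∈ {2, 3, 6, 7}, s ≤ k}:
k:     0  1  2  3  4  5  6  7  8  9
g(k):  0  0  1  1  2  0  3  1  2  0
So g(9) = 0.
The value of a disjunctive sum is the nim-sum of the parts.
Combined value = 1 ⊕ 1 ⊕ 0 ⊕ 0 = 0.

0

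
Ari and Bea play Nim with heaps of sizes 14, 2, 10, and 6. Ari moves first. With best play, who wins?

Bea wins

Bitwise XOR of the heap sizes:
  1110  (14)
  0010  (2)
  1010  (10)
  0110  (6)
  ----
  0000  (0)
The nim-sum is 0, so this is a P-position: the player to move is in a losing position under optimal play; Ari is about to move from it and so loses — Bea wins.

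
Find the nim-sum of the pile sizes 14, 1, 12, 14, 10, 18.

21

Bitwise XOR of the heap sizes:
  01110  (14)
  00001  (1)
  01100  (12)
  01110  (14)
  01010  (10)
  10010  (18)
  -----
  10101  (21)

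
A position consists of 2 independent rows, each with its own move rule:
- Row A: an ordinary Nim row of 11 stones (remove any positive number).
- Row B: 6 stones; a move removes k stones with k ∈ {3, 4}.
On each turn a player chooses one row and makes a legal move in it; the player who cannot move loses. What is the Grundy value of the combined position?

Row A is a plain Nim row of size 11, so its Grundy value is 11.
Build the Grundy sequence for row B with g(k) = mex{g(k−s) : s ∈ {3, 4}, s ≤ k}:
g(0) = mex{} = 0
g(1) = mex{} = 0
g(2) = mex{} = 0
g(3) = mex{0} = 1
g(4) = mex{0} = 1
g(5) = mex{0} = 1
g(6) = mex{0,1} = 2
So g(6) = 2.
The value of a disjunctive sum is the nim-sum of the parts.
Combined value = 11 ⊕ 2 = 9.

9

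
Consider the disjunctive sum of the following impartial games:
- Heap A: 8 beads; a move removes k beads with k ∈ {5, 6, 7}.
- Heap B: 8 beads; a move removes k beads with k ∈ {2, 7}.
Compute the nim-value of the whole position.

3

Build the Grundy sequence for heap A with g(k) = mex{g(k−s) : s ∈ {5, 6, 7}, s ≤ k}:
g(0) = mex{} = 0
g(1) = mex{} = 0
g(2) = mex{} = 0
g(3) = mex{} = 0
g(4) = mex{} = 0
g(5) = mex{0} = 1
g(6) = mex{0} = 1
g(7) = mex{0} = 1
g(8) = mex{0} = 1
So g(8) = 1.
For heap B, compute g(0), g(1), … with moves {2, 7}:
g(0) = mex{} = 0
g(1) = mex{} = 0
g(2) = mex{0} = 1
g(3) = mex{0} = 1
g(4) = mex{1} = 0
g(5) = mex{1} = 0
g(6) = mex{0} = 1
g(7) = mex{0} = 1
g(8) = mex{0,1} = 2
So g(8) = 2.
The value of a disjunctive sum is the nim-sum of the parts.
Combined value = 1 XOR 2 = 3.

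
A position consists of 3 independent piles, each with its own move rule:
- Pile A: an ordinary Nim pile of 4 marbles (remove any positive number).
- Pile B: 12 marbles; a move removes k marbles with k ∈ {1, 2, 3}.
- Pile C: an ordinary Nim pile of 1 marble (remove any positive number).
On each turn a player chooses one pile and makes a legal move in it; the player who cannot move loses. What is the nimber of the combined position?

5

Pile A is a plain Nim pile of size 4, so its Grundy value is 4.
For pile B, compute g(0), g(1), … with moves {1, 2, 3}:
k:     0  1  2  3  4  5  6  7  8  9 10 11 12
g(k):  0  1  2  3  0  1  2  3  0  1  2  3  0
So g(12) = 0.
Pile C is a plain Nim pile of size 1, so its Grundy value is 1.
The value of a disjunctive sum is the nim-sum of the parts.
Combined value = 4 ⊕ 0 ⊕ 1 = 5.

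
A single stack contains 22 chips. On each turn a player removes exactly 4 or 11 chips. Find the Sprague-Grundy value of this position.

Compute g(0), g(1), … for moves {4, 11}:
k:     0  1  2  3  4  5  6  7  8  9 10 11 12 13 14 15 16 17 18 19 20 21 22
g(k):  0  0  0  0  1  1  1  1  0  0  0  2  1  1  1  0  0  0  0  1  1  1  1
So g(22) = 1.

1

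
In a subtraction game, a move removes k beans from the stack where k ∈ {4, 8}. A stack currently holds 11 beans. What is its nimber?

2

Build the Grundy sequence with g(k) = mex{g(k−s) : s ∈ {4, 8}, s ≤ k}:
g(0) = mex{} = 0
g(1) = mex{} = 0
g(2) = mex{} = 0
g(3) = mex{} = 0
g(4) = mex{0} = 1
g(5) = mex{0} = 1
g(6) = mex{0} = 1
g(7) = mex{0} = 1
g(8) = mex{0,1} = 2
g(9) = mex{0,1} = 2
g(10) = mex{0,1} = 2
g(11) = mex{0,1} = 2
So g(11) = 2.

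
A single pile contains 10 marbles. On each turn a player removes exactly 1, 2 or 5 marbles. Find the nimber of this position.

Compute g(0), g(1), … for moves {1, 2, 5}:
k:     0  1  2  3  4  5  6  7  8  9 10
g(k):  0  1  2  0  1  2  0  1  2  0  1
So g(10) = 1.

1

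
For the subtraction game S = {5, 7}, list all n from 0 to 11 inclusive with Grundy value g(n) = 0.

0, 1, 2, 3, 4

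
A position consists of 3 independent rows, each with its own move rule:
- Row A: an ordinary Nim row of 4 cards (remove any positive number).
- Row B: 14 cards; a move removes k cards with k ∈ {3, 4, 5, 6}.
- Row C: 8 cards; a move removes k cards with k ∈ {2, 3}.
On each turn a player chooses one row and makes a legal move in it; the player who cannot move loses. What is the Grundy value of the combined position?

4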